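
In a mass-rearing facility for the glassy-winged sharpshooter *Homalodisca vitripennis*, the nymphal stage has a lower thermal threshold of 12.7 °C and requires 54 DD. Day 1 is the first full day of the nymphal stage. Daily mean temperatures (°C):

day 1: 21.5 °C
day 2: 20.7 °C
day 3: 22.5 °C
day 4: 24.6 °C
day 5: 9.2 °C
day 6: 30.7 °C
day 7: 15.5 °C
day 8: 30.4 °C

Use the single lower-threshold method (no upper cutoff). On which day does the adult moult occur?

Daily DD above 12.7 °C: 8.8, 8.0, 9.8, 11.9, 0.0, 18.0, 2.8, 17.7.
Cumulative: 8.8, 16.8, 26.6, 38.5, 38.5, 56.5, 59.3, 77.0.
The total first reaches 54 DD on day 6.

day 6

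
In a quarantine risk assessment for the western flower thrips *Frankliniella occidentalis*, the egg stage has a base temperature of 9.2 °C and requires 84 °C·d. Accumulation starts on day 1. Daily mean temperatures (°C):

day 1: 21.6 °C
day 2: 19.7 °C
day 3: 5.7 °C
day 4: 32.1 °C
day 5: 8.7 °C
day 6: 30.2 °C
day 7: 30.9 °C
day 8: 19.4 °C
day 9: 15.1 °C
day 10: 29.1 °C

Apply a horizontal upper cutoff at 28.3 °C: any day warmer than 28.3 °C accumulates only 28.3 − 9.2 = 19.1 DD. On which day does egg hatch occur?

day 8

Daily DD above 9.2 °C (capped at 19.1): 12.4, 10.5, 0.0, 19.1, 0.0, 19.1, 19.1, 10.2, 5.9, 19.1.
Cumulative: 12.4, 22.9, 22.9, 42.0, 42.0, 61.1, 80.2, 90.4, 96.3, 115.4.
The total first reaches 84 DD on day 8.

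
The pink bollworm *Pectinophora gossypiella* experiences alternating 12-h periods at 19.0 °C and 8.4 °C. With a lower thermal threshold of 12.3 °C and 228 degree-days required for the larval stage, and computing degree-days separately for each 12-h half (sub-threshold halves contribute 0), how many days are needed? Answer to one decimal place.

68.1 days

Day half: max(0, 19.0 − 12.3) × 0.5 = 6.7 × 0.5 = 3.35 DD.
Night half: max(0, 8.4 − 12.3) × 0.5 = 0.0 × 0.5 = 0.00 DD.
Per 24 h: 3.35 DD/day.
Duration = 228 / 3.35 = 68.060 ≈ 68.1 days.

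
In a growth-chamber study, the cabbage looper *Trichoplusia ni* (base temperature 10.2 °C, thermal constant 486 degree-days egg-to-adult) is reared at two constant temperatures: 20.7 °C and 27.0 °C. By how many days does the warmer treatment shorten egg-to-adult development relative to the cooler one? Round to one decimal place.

At 20.7 °C: 486 / (20.7 − 10.2) = 486 / 10.5 = 46.286 d.
At 27.0 °C: 486 / (27.0 − 10.2) = 486 / 16.8 = 28.929 d.
Difference = |46.286 − 28.929| = 17.357 ≈ 17.4 days.

17.4 days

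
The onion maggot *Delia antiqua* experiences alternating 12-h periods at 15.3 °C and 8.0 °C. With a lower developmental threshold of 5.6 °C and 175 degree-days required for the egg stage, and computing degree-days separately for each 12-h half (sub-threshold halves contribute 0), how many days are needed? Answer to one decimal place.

Day half: max(0, 15.3 − 5.6) × 0.5 = 9.7 × 0.5 = 4.85 DD.
Night half: max(0, 8.0 − 5.6) × 0.5 = 2.4 × 0.5 = 1.20 DD.
Per 24 h: 6.05 DD/day.
Duration = 175 / 6.05 = 28.926 ≈ 28.9 days.

28.9 days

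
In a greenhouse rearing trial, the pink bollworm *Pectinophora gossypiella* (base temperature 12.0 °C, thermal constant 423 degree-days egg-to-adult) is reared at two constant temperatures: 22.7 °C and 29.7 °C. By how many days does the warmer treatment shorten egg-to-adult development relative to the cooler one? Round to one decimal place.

15.6 days

At 22.7 °C: 423 / (22.7 − 12.0) = 423 / 10.7 = 39.533 d.
At 29.7 °C: 423 / (29.7 − 12.0) = 423 / 17.7 = 23.898 d.
Difference = |39.533 − 23.898| = 15.634 ≈ 15.6 days.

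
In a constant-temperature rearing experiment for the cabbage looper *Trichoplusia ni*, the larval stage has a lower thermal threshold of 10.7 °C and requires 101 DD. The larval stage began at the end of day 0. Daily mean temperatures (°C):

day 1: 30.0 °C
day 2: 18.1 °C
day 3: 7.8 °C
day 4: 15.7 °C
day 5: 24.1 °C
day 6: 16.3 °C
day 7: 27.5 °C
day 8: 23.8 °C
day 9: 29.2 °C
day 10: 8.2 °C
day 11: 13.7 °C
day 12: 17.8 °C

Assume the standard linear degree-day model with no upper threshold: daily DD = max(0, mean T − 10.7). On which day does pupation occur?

day 11

Daily DD above 10.7 °C: 19.3, 7.4, 0.0, 5.0, 13.4, 5.6, 16.8, 13.1, 18.5, 0.0, 3.0, 7.1.
Cumulative: 19.3, 26.7, 26.7, 31.7, 45.1, 50.7, 67.5, 80.6, 99.1, 99.1, 102.1, 109.2.
The total first reaches 101 DD on day 11.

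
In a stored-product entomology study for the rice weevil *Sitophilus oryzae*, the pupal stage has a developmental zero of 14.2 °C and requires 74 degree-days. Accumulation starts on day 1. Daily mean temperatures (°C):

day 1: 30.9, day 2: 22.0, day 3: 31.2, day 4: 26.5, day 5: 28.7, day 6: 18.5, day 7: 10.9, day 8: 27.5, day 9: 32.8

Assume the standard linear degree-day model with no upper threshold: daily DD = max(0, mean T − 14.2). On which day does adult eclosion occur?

day 8

Daily DD above 14.2 °C: 16.7, 7.8, 17.0, 12.3, 14.5, 4.3, 0.0, 13.3, 18.6.
Cumulative: 16.7, 24.5, 41.5, 53.8, 68.3, 72.6, 72.6, 85.9, 104.5.
The total first reaches 74 DD on day 8.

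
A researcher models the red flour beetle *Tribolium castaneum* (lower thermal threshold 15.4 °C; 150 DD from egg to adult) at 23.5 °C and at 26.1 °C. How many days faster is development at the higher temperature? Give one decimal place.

At 23.5 °C: 150 / (23.5 − 15.4) = 150 / 8.1 = 18.519 d.
At 26.1 °C: 150 / (26.1 − 15.4) = 150 / 10.7 = 14.019 d.
Difference = |18.519 − 14.019| = 4.500 ≈ 4.5 days.

4.5 days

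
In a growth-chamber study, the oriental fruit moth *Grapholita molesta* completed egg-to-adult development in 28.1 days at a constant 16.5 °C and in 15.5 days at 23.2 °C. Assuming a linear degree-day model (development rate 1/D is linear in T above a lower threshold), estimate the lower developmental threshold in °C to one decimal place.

Linear rate model ⇒ the product D·(T − T_b) is constant across temperatures.
28.1·(16.5 − T_b) = 15.5·(23.2 − T_b)
T_b = (28.1·16.5 − 15.5·23.2) / (28.1 − 15.5) = 104.05 / 12.6 = 8.258 °C ≈ 8.3 °C.

8.3 °C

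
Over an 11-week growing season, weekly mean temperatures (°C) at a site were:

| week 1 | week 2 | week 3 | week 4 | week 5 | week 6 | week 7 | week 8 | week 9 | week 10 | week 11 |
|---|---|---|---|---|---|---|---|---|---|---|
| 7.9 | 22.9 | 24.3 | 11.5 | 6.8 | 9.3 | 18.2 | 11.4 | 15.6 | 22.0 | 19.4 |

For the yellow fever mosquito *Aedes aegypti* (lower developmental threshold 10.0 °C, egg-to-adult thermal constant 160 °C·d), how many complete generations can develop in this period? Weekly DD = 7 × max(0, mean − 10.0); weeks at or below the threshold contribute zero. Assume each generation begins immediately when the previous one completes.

Weekly DD (7 × max(0, T̄ − 10.0)): 0.0, 90.3, 100.1, 10.5, 0.0, 0.0, 57.4, 9.8, 39.2, 84.0, 65.8.
Season total = 457.1 DD.
Complete generations = ⌊457.1 / 160⌋ = 2.

2 generations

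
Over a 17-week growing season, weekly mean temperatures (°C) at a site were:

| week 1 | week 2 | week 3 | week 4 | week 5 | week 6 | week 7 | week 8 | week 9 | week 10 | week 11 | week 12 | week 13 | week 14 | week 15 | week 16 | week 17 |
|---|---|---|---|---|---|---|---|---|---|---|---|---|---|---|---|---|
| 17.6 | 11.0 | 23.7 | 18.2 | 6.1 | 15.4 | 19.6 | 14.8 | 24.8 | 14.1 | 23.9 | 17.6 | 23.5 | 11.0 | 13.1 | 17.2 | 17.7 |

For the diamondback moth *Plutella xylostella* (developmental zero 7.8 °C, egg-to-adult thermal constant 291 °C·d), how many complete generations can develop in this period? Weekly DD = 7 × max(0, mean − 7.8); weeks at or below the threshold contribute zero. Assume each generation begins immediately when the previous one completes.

3 generations

Weekly DD (7 × max(0, T̄ − 7.8)): 68.6, 22.4, 111.3, 72.8, 0.0, 53.2, 82.6, 49.0, 119.0, 44.1, 112.7, 68.6, 109.9, 22.4, 37.1, 65.8, 69.3.
Season total = 1108.8 DD.
Complete generations = ⌊1108.8 / 291⌋ = 3.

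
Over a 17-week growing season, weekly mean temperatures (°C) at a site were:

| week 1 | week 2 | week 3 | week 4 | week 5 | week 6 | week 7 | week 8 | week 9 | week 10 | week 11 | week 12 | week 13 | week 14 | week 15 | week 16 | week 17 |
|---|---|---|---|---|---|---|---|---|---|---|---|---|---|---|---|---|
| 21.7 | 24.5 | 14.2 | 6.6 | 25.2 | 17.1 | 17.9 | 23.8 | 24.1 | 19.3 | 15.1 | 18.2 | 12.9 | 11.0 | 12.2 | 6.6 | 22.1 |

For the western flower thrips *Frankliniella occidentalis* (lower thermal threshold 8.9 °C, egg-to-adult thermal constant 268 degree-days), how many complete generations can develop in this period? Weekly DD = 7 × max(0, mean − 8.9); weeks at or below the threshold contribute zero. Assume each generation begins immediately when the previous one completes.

3 generations

Weekly DD (7 × max(0, T̄ − 8.9)): 89.6, 109.2, 37.1, 0.0, 114.1, 57.4, 63.0, 104.3, 106.4, 72.8, 43.4, 65.1, 28.0, 14.7, 23.1, 0.0, 92.4.
Season total = 1020.6 DD.
Complete generations = ⌊1020.6 / 268⌋ = 3.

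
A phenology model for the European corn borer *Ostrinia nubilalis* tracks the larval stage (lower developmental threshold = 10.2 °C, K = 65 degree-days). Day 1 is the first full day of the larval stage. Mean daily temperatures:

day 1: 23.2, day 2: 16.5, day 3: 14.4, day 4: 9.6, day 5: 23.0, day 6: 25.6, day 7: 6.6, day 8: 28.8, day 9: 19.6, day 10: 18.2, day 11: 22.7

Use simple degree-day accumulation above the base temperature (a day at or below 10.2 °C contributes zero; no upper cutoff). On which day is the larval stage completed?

Daily DD above 10.2 °C: 13.0, 6.3, 4.2, 0.0, 12.8, 15.4, 0.0, 18.6, 9.4, 8.0, 12.5.
Cumulative: 13.0, 19.3, 23.5, 23.5, 36.3, 51.7, 51.7, 70.3, 79.7, 87.7, 100.2.
The total first reaches 65 DD on day 8.

day 8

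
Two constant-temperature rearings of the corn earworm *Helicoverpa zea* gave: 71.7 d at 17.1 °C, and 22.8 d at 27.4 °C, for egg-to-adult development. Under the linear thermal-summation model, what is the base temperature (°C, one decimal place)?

12.3 °C

Under the model K = D·(T − T_b), so D₁·(T₁ − T_b) = D₂·(T₂ − T_b).
71.7·(17.1 − T_b) = 22.8·(27.4 − T_b)
T_b = (71.7·17.1 − 22.8·27.4) / (71.7 − 22.8) = 601.35 / 48.9 = 12.298 °C ≈ 12.3 °C.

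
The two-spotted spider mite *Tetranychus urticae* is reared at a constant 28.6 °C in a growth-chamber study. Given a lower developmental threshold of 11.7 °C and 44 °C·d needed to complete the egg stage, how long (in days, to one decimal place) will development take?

2.6 days

Daily accumulation = 28.6 − 11.7 = 16.9 DD/day.
Duration = 44 / 16.9 = 2.604 ≈ 2.6 days.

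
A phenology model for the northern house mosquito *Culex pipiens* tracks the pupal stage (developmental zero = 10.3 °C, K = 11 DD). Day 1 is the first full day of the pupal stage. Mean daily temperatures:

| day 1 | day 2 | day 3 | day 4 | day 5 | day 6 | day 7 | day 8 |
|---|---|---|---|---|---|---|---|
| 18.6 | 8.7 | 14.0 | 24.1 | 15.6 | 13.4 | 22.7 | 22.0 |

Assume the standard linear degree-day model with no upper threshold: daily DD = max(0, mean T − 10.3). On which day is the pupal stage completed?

day 3

Daily DD above 10.3 °C: 8.3, 0.0, 3.7, 13.8, 5.3, 3.1, 12.4, 11.7.
Cumulative: 8.3, 8.3, 12.0, 25.8, 31.1, 34.2, 46.6, 58.3.
The total first reaches 11 DD on day 3.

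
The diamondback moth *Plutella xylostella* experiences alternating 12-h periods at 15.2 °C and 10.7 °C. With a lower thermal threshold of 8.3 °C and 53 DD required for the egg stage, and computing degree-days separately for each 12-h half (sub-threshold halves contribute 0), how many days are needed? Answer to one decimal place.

11.4 days

Day half: max(0, 15.2 − 8.3) × 0.5 = 6.9 × 0.5 = 3.45 DD.
Night half: max(0, 10.7 − 8.3) × 0.5 = 2.4 × 0.5 = 1.20 DD.
Per 24 h: 4.65 DD/day.
Duration = 53 / 4.65 = 11.398 ≈ 11.4 days.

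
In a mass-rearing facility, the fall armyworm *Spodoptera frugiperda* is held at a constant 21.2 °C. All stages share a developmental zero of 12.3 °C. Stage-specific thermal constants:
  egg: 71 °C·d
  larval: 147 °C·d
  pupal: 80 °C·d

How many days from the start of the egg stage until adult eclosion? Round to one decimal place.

Daily accumulation at 21.2 °C = 21.2 − 12.3 = 8.9 DD/day.
Total K = 71 + 147 + 80 = 298 DD.
Total duration = 298 / 8.9 = 33.483 ≈ 33.5 days.

33.5 days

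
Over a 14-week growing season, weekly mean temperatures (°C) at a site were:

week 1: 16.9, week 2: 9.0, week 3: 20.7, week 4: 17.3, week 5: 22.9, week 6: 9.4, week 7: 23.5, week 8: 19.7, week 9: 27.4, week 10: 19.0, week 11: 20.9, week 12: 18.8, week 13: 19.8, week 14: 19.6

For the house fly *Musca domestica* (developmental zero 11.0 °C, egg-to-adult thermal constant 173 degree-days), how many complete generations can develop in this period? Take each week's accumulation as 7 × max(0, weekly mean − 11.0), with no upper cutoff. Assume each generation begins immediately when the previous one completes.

4 generations

Weekly DD (7 × max(0, T̄ − 11.0)): 41.3, 0.0, 67.9, 44.1, 83.3, 0.0, 87.5, 60.9, 114.8, 56.0, 69.3, 54.6, 61.6, 60.2.
Season total = 801.5 DD.
Complete generations = ⌊801.5 / 173⌋ = 4.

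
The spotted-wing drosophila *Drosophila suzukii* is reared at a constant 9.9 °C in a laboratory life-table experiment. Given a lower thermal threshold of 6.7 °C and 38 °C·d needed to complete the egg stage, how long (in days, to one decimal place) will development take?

Daily accumulation = 9.9 − 6.7 = 3.2 DD/day.
Duration = 38 / 3.2 = 11.875 ≈ 11.9 days.

11.9 days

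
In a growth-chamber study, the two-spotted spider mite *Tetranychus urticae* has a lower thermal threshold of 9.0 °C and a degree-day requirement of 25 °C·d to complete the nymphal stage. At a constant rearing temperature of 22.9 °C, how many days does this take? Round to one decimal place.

Daily accumulation = 22.9 − 9.0 = 13.9 DD/day.
Duration = 25 / 13.9 = 1.799 ≈ 1.8 days.

1.8 days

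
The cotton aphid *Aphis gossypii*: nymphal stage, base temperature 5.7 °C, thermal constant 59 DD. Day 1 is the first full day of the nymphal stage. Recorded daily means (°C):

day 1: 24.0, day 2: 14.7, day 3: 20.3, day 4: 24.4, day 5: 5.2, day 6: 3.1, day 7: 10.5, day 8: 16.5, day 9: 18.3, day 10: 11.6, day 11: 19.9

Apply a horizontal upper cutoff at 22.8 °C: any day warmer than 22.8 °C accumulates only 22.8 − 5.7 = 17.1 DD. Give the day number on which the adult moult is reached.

Daily DD above 5.7 °C (capped at 17.1): 17.1, 9.0, 14.6, 17.1, 0.0, 0.0, 4.8, 10.8, 12.6, 5.9, 14.2.
Cumulative: 17.1, 26.1, 40.7, 57.8, 57.8, 57.8, 62.6, 73.4, 86.0, 91.9, 106.1.
The total first reaches 59 DD on day 7.

day 7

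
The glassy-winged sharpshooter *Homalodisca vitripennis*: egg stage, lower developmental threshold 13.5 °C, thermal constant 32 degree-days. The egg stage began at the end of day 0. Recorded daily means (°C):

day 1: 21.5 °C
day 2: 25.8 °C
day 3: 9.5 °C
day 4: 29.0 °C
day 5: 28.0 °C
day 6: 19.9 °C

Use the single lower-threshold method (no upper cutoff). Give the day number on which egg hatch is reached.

day 4

Daily DD above 13.5 °C: 8.0, 12.3, 0.0, 15.5, 14.5, 6.4.
Cumulative: 8.0, 20.3, 20.3, 35.8, 50.3, 56.7.
The total first reaches 32 DD on day 4.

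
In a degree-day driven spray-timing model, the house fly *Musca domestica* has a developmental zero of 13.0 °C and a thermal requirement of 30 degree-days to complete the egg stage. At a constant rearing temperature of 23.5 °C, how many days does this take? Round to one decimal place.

2.9 days

Daily accumulation = 23.5 − 13.0 = 10.5 DD/day.
Duration = 30 / 10.5 = 2.857 ≈ 2.9 days.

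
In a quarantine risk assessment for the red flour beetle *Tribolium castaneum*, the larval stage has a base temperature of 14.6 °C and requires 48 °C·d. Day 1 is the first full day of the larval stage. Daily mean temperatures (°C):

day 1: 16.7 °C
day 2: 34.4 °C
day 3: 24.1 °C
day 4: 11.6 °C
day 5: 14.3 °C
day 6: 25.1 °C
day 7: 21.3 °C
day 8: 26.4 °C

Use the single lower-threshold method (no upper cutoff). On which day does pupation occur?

day 7

Daily DD above 14.6 °C: 2.1, 19.8, 9.5, 0.0, 0.0, 10.5, 6.7, 11.8.
Cumulative: 2.1, 21.9, 31.4, 31.4, 31.4, 41.9, 48.6, 60.4.
The total first reaches 48 DD on day 7.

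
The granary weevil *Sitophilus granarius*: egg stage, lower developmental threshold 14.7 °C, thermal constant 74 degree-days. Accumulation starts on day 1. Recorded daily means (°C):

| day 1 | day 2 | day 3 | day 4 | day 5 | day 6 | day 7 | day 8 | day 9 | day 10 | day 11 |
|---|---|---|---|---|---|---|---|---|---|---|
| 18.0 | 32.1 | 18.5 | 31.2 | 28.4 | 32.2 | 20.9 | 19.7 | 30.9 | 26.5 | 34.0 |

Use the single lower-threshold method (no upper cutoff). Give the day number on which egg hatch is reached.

day 7

Daily DD above 14.7 °C: 3.3, 17.4, 3.8, 16.5, 13.7, 17.5, 6.2, 5.0, 16.2, 11.8, 19.3.
Cumulative: 3.3, 20.7, 24.5, 41.0, 54.7, 72.2, 78.4, 83.4, 99.6, 111.4, 130.7.
The total first reaches 74 DD on day 7.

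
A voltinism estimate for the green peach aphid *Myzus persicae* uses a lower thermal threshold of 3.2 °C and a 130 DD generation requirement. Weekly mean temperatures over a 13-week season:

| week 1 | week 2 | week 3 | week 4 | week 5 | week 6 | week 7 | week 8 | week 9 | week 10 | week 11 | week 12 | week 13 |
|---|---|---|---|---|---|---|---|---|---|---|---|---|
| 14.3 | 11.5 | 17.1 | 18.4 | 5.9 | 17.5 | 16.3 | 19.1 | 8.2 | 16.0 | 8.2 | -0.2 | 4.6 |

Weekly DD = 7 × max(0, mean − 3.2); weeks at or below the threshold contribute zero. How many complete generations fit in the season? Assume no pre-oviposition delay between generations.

6 generations

Weekly DD (7 × max(0, T̄ − 3.2)): 77.7, 58.1, 97.3, 106.4, 18.9, 100.1, 91.7, 111.3, 35.0, 89.6, 35.0, 0.0, 9.8.
Season total = 830.9 DD.
Complete generations = ⌊830.9 / 130⌋ = 6.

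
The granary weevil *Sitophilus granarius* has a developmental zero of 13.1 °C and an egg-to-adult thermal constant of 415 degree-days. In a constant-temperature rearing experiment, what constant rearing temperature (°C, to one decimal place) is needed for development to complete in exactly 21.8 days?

32.1 °C

Required daily accumulation = 415 / 21.8 = 19.037 DD/day.
T = T_base + 19.037 = 13.1 + 19.037 = 32.137 ≈ 32.1 °C.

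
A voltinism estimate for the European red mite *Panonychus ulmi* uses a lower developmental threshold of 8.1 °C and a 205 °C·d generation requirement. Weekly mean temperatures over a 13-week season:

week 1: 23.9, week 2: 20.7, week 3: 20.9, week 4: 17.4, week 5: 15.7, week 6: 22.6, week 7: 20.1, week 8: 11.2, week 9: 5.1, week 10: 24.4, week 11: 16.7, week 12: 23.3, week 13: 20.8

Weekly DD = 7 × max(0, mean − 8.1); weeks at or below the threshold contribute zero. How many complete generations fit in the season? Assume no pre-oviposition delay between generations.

4 generations

Weekly DD (7 × max(0, T̄ − 8.1)): 110.6, 88.2, 89.6, 65.1, 53.2, 101.5, 84.0, 21.7, 0.0, 114.1, 60.2, 106.4, 88.9.
Season total = 983.5 DD.
Complete generations = ⌊983.5 / 205⌋ = 4.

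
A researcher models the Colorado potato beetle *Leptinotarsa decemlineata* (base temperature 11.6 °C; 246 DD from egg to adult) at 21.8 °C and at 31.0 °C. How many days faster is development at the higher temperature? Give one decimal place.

11.4 days

At 21.8 °C: 246 / (21.8 − 11.6) = 246 / 10.2 = 24.118 d.
At 31.0 °C: 246 / (31.0 − 11.6) = 246 / 19.4 = 12.680 d.
Difference = |24.118 − 12.680| = 11.437 ≈ 11.4 days.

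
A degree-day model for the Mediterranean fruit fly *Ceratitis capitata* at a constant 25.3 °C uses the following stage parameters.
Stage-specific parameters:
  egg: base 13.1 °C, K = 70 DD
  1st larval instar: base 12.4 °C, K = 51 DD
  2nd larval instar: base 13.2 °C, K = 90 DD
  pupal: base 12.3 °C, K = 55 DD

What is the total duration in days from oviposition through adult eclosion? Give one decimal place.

egg: 70 / (25.3 − 13.1) = 70 / 12.2 = 5.738 d.
1st larval instar: 51 / (25.3 − 12.4) = 51 / 12.9 = 3.953 d.
2nd larval instar: 90 / (25.3 − 13.2) = 90 / 12.1 = 7.438 d.
pupal: 55 / (25.3 − 12.3) = 55 / 13.0 = 4.231 d.
Sum = 21.360 ≈ 21.4 days.

21.4 days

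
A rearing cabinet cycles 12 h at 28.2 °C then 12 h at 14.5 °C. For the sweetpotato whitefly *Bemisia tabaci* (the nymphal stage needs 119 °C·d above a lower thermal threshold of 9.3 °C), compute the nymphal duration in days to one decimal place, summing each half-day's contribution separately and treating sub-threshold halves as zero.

9.9 days

Day half: max(0, 28.2 − 9.3) × 0.5 = 18.9 × 0.5 = 9.45 DD.
Night half: max(0, 14.5 − 9.3) × 0.5 = 5.2 × 0.5 = 2.60 DD.
Per 24 h: 12.05 DD/day.
Duration = 119 / 12.05 = 9.876 ≈ 9.9 days.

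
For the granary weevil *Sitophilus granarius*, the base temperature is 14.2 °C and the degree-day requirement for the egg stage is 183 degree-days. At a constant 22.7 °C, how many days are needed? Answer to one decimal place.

Daily accumulation = 22.7 − 14.2 = 8.5 DD/day.
Duration = 183 / 8.5 = 21.529 ≈ 21.5 days.

21.5 days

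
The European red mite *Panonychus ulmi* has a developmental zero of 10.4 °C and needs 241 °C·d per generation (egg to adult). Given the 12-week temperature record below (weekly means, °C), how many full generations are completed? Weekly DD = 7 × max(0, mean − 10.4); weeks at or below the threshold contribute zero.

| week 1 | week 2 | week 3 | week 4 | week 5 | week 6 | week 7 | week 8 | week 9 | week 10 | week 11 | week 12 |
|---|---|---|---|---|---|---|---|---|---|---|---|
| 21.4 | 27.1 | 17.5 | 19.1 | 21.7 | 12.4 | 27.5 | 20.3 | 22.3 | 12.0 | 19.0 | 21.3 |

Weekly DD (7 × max(0, T̄ − 10.4)): 77.0, 116.9, 49.7, 60.9, 79.1, 14.0, 119.7, 69.3, 83.3, 11.2, 60.2, 76.3.
Season total = 817.6 DD.
Complete generations = ⌊817.6 / 241⌋ = 3.

3 generations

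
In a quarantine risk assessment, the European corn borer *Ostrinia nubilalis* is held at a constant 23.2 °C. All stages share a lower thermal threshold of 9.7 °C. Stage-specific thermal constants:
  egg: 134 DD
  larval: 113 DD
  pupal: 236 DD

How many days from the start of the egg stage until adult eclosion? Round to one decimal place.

Daily accumulation at 23.2 °C = 23.2 − 9.7 = 13.5 DD/day.
Total K = 134 + 113 + 236 = 483 DD.
Total duration = 483 / 13.5 = 35.778 ≈ 35.8 days.

35.8 days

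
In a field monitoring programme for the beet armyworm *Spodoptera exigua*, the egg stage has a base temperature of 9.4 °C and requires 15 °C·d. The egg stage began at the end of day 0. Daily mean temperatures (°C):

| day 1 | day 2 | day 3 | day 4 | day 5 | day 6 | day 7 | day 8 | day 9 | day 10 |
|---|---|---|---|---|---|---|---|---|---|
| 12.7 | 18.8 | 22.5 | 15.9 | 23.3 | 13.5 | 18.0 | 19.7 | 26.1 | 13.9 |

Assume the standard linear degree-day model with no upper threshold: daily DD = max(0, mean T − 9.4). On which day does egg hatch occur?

day 3

Daily DD above 9.4 °C: 3.3, 9.4, 13.1, 6.5, 13.9, 4.1, 8.6, 10.3, 16.7, 4.5.
Cumulative: 3.3, 12.7, 25.8, 32.3, 46.2, 50.3, 58.9, 69.2, 85.9, 90.4.
The total first reaches 15 DD on day 3.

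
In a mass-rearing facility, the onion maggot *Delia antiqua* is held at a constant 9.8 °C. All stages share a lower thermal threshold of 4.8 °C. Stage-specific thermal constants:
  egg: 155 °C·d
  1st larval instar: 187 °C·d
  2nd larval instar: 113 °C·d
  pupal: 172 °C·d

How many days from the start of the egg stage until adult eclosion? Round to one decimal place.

125.4 days

Daily accumulation at 9.8 °C = 9.8 − 4.8 = 5.0 DD/day.
Total K = 155 + 187 + 113 + 172 = 627 DD.
Total duration = 627 / 5.0 = 125.400 ≈ 125.4 days.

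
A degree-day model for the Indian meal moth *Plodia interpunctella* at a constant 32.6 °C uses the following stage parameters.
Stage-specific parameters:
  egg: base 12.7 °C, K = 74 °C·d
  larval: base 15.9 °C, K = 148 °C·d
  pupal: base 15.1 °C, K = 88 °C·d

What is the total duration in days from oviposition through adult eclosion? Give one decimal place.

egg: 74 / (32.6 − 12.7) = 74 / 19.9 = 3.719 d.
larval: 148 / (32.6 − 15.9) = 148 / 16.7 = 8.862 d.
pupal: 88 / (32.6 − 15.1) = 88 / 17.5 = 5.029 d.
Sum = 17.609 ≈ 17.6 days.

17.6 days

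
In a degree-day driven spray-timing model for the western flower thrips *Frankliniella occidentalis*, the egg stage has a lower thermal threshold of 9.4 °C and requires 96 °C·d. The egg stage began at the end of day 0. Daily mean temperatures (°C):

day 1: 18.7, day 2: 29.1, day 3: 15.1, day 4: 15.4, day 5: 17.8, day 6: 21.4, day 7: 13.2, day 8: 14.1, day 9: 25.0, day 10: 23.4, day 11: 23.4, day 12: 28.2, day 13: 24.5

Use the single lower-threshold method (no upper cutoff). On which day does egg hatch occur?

day 10

Daily DD above 9.4 °C: 9.3, 19.7, 5.7, 6.0, 8.4, 12.0, 3.8, 4.7, 15.6, 14.0, 14.0, 18.8, 15.1.
Cumulative: 9.3, 29.0, 34.7, 40.7, 49.1, 61.1, 64.9, 69.6, 85.2, 99.2, 113.2, 132.0, 147.1.
The total first reaches 96 DD on day 10.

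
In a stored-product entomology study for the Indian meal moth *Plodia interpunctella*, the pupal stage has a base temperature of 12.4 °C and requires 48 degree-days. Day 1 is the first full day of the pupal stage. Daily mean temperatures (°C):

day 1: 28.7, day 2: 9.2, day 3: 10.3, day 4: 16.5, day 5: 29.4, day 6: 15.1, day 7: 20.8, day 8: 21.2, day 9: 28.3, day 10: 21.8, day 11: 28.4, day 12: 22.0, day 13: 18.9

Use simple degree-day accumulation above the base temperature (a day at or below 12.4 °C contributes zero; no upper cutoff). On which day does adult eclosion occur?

day 7

Daily DD above 12.4 °C: 16.3, 0.0, 0.0, 4.1, 17.0, 2.7, 8.4, 8.8, 15.9, 9.4, 16.0, 9.6, 6.5.
Cumulative: 16.3, 16.3, 16.3, 20.4, 37.4, 40.1, 48.5, 57.3, 73.2, 82.6, 98.6, 108.2, 114.7.
The total first reaches 48 DD on day 7.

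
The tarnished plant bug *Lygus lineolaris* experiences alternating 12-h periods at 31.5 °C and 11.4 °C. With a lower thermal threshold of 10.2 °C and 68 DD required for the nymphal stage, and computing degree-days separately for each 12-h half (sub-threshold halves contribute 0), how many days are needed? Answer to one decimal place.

6.0 days

Day half: max(0, 31.5 − 10.2) × 0.5 = 21.3 × 0.5 = 10.65 DD.
Night half: max(0, 11.4 − 10.2) × 0.5 = 1.2 × 0.5 = 0.60 DD.
Per 24 h: 11.25 DD/day.
Duration = 68 / 11.25 = 6.044 ≈ 6.0 days.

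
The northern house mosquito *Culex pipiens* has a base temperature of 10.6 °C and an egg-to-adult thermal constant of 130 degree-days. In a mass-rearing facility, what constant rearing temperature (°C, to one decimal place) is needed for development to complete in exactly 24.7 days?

Required daily accumulation = 130 / 24.7 = 5.263 DD/day.
T = T_base + 5.263 = 10.6 + 5.263 = 15.863 ≈ 15.9 °C.

15.9 °C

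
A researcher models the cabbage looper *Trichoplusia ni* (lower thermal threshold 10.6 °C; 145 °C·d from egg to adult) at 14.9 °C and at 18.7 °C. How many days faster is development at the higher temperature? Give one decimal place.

At 14.9 °C: 145 / (14.9 − 10.6) = 145 / 4.3 = 33.721 d.
At 18.7 °C: 145 / (18.7 − 10.6) = 145 / 8.1 = 17.901 d.
Difference = |33.721 − 17.901| = 15.820 ≈ 15.8 days.

15.8 days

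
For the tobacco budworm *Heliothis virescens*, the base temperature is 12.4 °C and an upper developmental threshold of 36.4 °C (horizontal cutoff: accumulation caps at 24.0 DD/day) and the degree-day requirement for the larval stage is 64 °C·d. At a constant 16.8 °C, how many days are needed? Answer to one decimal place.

Daily accumulation = 16.8 − 12.4 = 4.4 DD/day.
Duration = 64 / 4.4 = 14.545 ≈ 14.5 days.

14.5 days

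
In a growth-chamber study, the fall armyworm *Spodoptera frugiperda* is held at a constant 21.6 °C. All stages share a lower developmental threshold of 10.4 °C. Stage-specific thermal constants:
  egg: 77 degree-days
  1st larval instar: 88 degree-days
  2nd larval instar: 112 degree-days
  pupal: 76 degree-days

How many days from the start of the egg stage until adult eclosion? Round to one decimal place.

Daily accumulation at 21.6 °C = 21.6 − 10.4 = 11.2 DD/day.
Total K = 77 + 88 + 112 + 76 = 353 DD.
Total duration = 353 / 11.2 = 31.518 ≈ 31.5 days.

31.5 days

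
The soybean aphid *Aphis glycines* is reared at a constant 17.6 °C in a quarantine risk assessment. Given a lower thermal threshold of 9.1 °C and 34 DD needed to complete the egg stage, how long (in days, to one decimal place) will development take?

4.0 days

Daily accumulation = 17.6 − 9.1 = 8.5 DD/day.
Duration = 34 / 8.5 = 4.000 ≈ 4.0 days.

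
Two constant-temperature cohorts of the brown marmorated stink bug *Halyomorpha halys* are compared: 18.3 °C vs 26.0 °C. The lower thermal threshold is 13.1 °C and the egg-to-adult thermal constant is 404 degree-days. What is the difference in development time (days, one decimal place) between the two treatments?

46.4 days

At 18.3 °C: 404 / (18.3 − 13.1) = 404 / 5.2 = 77.692 d.
At 26.0 °C: 404 / (26.0 − 13.1) = 404 / 12.9 = 31.318 d.
Difference = |77.692 − 31.318| = 46.374 ≈ 46.4 days.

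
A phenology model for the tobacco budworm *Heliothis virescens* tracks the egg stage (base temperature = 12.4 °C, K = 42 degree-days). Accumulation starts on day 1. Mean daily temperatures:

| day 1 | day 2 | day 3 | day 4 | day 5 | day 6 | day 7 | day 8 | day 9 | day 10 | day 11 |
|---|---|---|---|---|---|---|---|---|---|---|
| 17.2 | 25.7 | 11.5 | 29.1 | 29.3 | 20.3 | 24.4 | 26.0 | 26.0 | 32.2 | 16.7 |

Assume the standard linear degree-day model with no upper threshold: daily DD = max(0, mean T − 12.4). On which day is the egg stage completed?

Daily DD above 12.4 °C: 4.8, 13.3, 0.0, 16.7, 16.9, 7.9, 12.0, 13.6, 13.6, 19.8, 4.3.
Cumulative: 4.8, 18.1, 18.1, 34.8, 51.7, 59.6, 71.6, 85.2, 98.8, 118.6, 122.9.
The total first reaches 42 DD on day 5.

day 5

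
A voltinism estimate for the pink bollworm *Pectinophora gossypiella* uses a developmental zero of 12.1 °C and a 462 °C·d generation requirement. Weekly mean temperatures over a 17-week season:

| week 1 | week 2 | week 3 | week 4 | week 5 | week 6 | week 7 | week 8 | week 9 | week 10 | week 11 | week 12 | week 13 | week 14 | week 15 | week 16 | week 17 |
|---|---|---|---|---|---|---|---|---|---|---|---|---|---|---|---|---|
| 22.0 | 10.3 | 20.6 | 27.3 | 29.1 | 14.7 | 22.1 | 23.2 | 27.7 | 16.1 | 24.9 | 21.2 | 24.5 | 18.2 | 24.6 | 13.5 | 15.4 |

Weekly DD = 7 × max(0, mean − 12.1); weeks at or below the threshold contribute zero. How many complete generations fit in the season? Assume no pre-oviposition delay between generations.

2 generations

Weekly DD (7 × max(0, T̄ − 12.1)): 69.3, 0.0, 59.5, 106.4, 119.0, 18.2, 70.0, 77.7, 109.2, 28.0, 89.6, 63.7, 86.8, 42.7, 87.5, 9.8, 23.1.
Season total = 1060.5 DD.
Complete generations = ⌊1060.5 / 462⌋ = 2.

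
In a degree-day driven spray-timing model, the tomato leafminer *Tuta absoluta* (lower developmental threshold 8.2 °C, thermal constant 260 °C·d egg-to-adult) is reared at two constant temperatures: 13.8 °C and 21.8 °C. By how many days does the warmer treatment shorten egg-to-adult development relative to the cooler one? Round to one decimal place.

27.3 days

At 13.8 °C: 260 / (13.8 − 8.2) = 260 / 5.6 = 46.429 d.
At 21.8 °C: 260 / (21.8 − 8.2) = 260 / 13.6 = 19.118 d.
Difference = |46.429 − 19.118| = 27.311 ≈ 27.3 days.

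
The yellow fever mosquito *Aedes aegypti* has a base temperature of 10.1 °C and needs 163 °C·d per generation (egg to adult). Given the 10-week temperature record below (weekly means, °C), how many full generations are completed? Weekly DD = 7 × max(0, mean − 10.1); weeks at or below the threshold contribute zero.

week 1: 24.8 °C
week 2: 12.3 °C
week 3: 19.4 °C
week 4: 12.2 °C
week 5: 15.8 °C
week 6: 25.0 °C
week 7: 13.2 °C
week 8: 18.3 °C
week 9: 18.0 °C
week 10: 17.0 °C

Weekly DD (7 × max(0, T̄ − 10.1)): 102.9, 15.4, 65.1, 14.7, 39.9, 104.3, 21.7, 57.4, 55.3, 48.3.
Season total = 525.0 DD.
Complete generations = ⌊525.0 / 163⌋ = 3.

3 generations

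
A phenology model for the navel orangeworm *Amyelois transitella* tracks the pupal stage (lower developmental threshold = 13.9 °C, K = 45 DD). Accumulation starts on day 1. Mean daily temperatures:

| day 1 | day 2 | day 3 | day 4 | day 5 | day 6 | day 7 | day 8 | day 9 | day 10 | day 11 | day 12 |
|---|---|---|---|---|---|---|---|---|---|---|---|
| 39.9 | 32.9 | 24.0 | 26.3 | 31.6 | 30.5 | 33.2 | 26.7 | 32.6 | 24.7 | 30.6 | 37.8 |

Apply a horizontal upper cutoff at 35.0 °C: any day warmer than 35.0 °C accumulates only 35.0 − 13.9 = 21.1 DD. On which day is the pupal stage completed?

Daily DD above 13.9 °C (capped at 21.1): 21.1, 19.0, 10.1, 12.4, 17.7, 16.6, 19.3, 12.8, 18.7, 10.8, 16.7, 21.1.
Cumulative: 21.1, 40.1, 50.2, 62.6, 80.3, 96.9, 116.2, 129.0, 147.7, 158.5, 175.2, 196.3.
The total first reaches 45 DD on day 3.

day 3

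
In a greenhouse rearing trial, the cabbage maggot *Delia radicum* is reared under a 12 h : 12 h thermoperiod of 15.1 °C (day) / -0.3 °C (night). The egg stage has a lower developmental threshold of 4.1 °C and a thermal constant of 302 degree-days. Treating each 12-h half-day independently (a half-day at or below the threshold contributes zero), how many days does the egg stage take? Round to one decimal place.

54.9 days

Day half: max(0, 15.1 − 4.1) × 0.5 = 11.0 × 0.5 = 5.50 DD.
Night half: max(0, -0.3 − 4.1) × 0.5 = 0.0 × 0.5 = 0.00 DD.
Per 24 h: 5.50 DD/day.
Duration = 302 / 5.50 = 54.909 ≈ 54.9 days.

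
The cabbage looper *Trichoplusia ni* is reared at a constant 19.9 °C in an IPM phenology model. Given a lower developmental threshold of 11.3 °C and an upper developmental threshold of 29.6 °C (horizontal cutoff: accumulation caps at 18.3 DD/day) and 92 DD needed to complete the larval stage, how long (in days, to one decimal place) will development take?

Daily accumulation = 19.9 − 11.3 = 8.6 DD/day.
Duration = 92 / 8.6 = 10.698 ≈ 10.7 days.

10.7 days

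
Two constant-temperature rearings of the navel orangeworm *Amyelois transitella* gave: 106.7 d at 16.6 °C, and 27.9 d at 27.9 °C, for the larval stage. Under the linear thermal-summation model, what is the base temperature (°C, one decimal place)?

Linear rate model ⇒ the product D·(T − T_b) is constant across temperatures.
106.7·(16.6 − T_b) = 27.9·(27.9 − T_b)
T_b = (106.7·16.6 − 27.9·27.9) / (106.7 − 27.9) = 992.81 / 78.8 = 12.599 °C ≈ 12.6 °C.

12.6 °C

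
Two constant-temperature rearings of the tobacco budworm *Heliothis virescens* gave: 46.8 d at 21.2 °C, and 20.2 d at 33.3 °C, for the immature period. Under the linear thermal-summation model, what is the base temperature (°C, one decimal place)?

12.0 °C

Equal thermal constants: D₁(T₁ − T_b) = D₂(T₂ − T_b).
46.8·(21.2 − T_b) = 20.2·(33.3 − T_b)
T_b = (46.8·21.2 − 20.2·33.3) / (46.8 − 20.2) = 319.50 / 26.6 = 12.011 °C ≈ 12.0 °C.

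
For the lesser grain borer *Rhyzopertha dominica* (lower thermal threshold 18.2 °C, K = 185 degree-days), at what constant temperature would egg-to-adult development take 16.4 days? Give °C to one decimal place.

Required daily accumulation = 185 / 16.4 = 11.280 DD/day.
T = T_base + 11.280 = 18.2 + 11.280 = 29.480 ≈ 29.5 °C.

29.5 °C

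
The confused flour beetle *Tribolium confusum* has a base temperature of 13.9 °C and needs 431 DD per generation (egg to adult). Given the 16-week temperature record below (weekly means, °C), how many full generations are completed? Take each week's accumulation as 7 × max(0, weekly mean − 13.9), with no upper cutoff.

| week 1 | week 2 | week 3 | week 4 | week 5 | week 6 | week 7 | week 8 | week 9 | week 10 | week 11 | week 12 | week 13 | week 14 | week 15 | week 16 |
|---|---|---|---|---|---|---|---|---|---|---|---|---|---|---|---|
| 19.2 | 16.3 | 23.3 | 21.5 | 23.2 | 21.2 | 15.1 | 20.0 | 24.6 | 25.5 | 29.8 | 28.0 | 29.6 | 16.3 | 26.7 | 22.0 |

Weekly DD (7 × max(0, T̄ − 13.9)): 37.1, 16.8, 65.8, 53.2, 65.1, 51.1, 8.4, 42.7, 74.9, 81.2, 111.3, 98.7, 109.9, 16.8, 89.6, 56.7.
Season total = 979.3 DD.
Complete generations = ⌊979.3 / 431⌋ = 2.

2 generations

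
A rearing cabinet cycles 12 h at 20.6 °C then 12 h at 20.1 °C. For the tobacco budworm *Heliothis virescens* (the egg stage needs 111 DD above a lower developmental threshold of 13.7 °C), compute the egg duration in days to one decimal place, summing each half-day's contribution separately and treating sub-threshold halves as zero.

Day half: max(0, 20.6 − 13.7) × 0.5 = 6.9 × 0.5 = 3.45 DD.
Night half: max(0, 20.1 − 13.7) × 0.5 = 6.4 × 0.5 = 3.20 DD.
Per 24 h: 6.65 DD/day.
Duration = 111 / 6.65 = 16.692 ≈ 16.7 days.

16.7 days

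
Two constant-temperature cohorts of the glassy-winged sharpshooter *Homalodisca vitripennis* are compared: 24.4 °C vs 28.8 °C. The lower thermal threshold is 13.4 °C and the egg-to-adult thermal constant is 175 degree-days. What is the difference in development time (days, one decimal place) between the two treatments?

At 24.4 °C: 175 / (24.4 − 13.4) = 175 / 11.0 = 15.909 d.
At 28.8 °C: 175 / (28.8 − 13.4) = 175 / 15.4 = 11.364 d.
Difference = |15.909 − 11.364| = 4.545 ≈ 4.5 days.

4.5 days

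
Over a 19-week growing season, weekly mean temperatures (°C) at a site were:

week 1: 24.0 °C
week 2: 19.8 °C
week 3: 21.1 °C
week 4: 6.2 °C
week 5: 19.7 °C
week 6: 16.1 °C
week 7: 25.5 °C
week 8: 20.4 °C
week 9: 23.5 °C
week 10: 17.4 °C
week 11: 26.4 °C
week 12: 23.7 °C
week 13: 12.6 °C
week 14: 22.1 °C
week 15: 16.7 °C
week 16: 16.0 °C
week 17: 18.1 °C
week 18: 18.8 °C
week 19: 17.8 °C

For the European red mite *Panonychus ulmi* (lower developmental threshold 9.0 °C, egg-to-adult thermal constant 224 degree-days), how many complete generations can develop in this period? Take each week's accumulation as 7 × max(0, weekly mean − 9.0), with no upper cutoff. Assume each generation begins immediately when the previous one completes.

6 generations

Weekly DD (7 × max(0, T̄ − 9.0)): 105.0, 75.6, 84.7, 0.0, 74.9, 49.7, 115.5, 79.8, 101.5, 58.8, 121.8, 102.9, 25.2, 91.7, 53.9, 49.0, 63.7, 68.6, 61.6.
Season total = 1383.9 DD.
Complete generations = ⌊1383.9 / 224⌋ = 6.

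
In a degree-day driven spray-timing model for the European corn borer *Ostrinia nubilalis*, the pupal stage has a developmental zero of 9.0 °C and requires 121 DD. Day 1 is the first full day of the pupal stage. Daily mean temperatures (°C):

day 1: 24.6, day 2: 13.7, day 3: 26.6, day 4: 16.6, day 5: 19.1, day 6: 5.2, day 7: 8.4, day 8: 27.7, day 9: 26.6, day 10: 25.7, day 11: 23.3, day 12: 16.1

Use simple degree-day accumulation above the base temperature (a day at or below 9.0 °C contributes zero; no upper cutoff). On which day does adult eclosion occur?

Daily DD above 9.0 °C: 15.6, 4.7, 17.6, 7.6, 10.1, 0.0, 0.0, 18.7, 17.6, 16.7, 14.3, 7.1.
Cumulative: 15.6, 20.3, 37.9, 45.5, 55.6, 55.6, 55.6, 74.3, 91.9, 108.6, 122.9, 130.0.
The total first reaches 121 DD on day 11.

day 11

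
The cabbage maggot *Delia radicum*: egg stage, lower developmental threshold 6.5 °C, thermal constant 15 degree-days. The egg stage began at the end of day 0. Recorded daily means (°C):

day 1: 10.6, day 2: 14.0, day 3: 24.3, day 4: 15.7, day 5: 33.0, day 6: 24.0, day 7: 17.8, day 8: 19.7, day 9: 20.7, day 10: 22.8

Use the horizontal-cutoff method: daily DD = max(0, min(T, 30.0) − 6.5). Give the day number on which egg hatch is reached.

day 3

Daily DD above 6.5 °C (capped at 23.5): 4.1, 7.5, 17.8, 9.2, 23.5, 17.5, 11.3, 13.2, 14.2, 16.3.
Cumulative: 4.1, 11.6, 29.4, 38.6, 62.1, 79.6, 90.9, 104.1, 118.3, 134.6.
The total first reaches 15 DD on day 3.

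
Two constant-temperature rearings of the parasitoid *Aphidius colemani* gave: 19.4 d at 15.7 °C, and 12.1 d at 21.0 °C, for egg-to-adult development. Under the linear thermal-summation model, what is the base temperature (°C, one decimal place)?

6.9 °C

Linear rate model ⇒ the product D·(T − T_b) is constant across temperatures.
19.4·(15.7 − T_b) = 12.1·(21.0 − T_b)
T_b = (19.4·15.7 − 12.1·21.0) / (19.4 − 12.1) = 50.48 / 7.3 = 6.915 °C ≈ 6.9 °C.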